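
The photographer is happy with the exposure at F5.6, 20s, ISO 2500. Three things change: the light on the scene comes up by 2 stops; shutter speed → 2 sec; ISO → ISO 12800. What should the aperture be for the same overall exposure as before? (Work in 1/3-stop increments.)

f/8

Scene light: 2 stops brighter.
Shutter speed: 20 → 15 → 13 → 10 → 8 → 6 → 5 → 4 → 3.2 → 2.5 → 2 — 3 1/3 stops faster (darker).
ISO: 2500 → 3200 → 4000 → 5000 → 6400 → 8000 → 10000 → 12800 — 2 1/3 stops higher (brighter).
Net so far: 1 stop brighter. Aperture: f/5.6 → f/6.3 → f/7.1 → f/8.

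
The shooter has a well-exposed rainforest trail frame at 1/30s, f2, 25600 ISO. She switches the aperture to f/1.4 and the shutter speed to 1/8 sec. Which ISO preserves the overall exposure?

Aperture: f/2 → f/1.4 — 1 stop larger aperture (brighter).
Shutter speed: 1/30 → 1/15 → 1/8 — 2 stops slower (brighter).
Net change so far: 3 stops brighter. Offset with the ISO: 25600 → 12800 → 6400 → 3200.

ISO 3200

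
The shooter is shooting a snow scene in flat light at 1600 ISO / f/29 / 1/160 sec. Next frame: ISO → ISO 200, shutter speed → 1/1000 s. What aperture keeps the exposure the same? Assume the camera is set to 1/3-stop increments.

f/4

ISO: 1600 → 1250 → 1000 → 800 → 640 → 500 → 400 → 320 → 250 → 200 — 3 stops lower (darker).
Shutter speed: 1/160 → 1/200 → 1/250 → 1/320 → 1/400 → 1/500 → 1/640 → 1/800 → 1/1000 — 2 2/3 stops faster (darker).
Net change so far: 5 2/3 stops darker. Offset with the aperture: f/29 → f/25 → f/22 → f/20 → f/18 → f/16 → f/14 → f/13 → f/11 → f/10 → f/9 → f/8 → f/7.1 → f/6.3 → f/5.6 → f/5 → f/4.5 → f/4.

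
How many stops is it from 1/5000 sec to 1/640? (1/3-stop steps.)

3 stops

1/5000 → 1/4000 → 1/3200 → 1/2500 → 1/2000 → 1/1600 → 1/1250 → 1/1000 → 1/800 → 1/640 — count the steps: 9 third-stops = 3 stops.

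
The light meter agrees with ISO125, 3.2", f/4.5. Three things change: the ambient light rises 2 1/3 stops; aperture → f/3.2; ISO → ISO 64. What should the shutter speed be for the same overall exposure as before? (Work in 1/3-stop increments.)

Scene light: 2 1/3 stops brighter.
Aperture: f/4.5 → f/4 → f/3.5 → f/3.2 — 1 stop opened up (brighter).
ISO: 125 → 100 → 80 → 64 — 1 stop dropped (darker).
Net so far: 2 1/3 stops brighter. Shutter speed: 3.2 → 2.5 → 2 → 1.6 → 1.3 → 1 → 0.8 → 0.6.

0.6 s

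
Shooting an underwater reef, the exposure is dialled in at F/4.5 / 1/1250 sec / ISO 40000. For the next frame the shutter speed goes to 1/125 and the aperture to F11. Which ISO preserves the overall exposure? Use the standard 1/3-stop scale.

Shutter speed: 1/1250 → 1/1000 → 1/800 → 1/640 → 1/500 → 1/400 → 1/320 → 1/250 → 1/200 → 1/160 → 1/125 — 3 1/3 stops longer (brighter).
Aperture: f/4.5 → f/5 → f/5.6 → f/6.3 → f/7.1 → f/8 → f/9 → f/10 → f/11 — 2 2/3 stops smaller aperture (darker).
Net change so far: 2/3 stop brighter. Offset with the ISO: 40000 → 32000 → 25600.

ISO 25600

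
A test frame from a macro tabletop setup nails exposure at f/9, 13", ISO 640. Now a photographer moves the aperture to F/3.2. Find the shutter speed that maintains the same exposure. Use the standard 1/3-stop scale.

1.6 s

Aperture: f/9 → f/8 → f/7.1 → f/6.3 → f/5.6 → f/5 → f/4.5 → f/4 → f/3.5 → f/3.2 — 3 stops opened up (brighter).
Need 3 stops darker from the shutter speed: 13 → 10 → 8 → 6 → 5 → 4 → 3.2 → 2.5 → 2 → 1.6.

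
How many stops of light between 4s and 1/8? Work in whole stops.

5 stops

4 → 2 → 1 → 1/2 → 1/4 → 1/8 — count the steps: 5 stops.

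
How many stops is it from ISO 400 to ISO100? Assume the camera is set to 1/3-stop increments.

2 stops

400 → 320 → 250 → 200 → 160 → 125 → 100 — count the steps: 6 third-stops = 2 stops.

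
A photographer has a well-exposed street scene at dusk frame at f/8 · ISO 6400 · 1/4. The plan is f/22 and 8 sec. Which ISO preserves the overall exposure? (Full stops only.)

Aperture: f/8 → f/11 → f/16 → f/22 — 3 stops narrower (darker).
Shutter speed: 1/4 → 1/2 → 1 → 2 → 4 → 8 — 5 stops slower (brighter).
Net change so far: 2 stops brighter. Offset with the ISO: 6400 → 3200 → 1600.

ISO 1600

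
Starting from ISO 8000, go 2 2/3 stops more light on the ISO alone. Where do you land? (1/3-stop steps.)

ISO 51200

ISO: 8000 → 10000 → 12800 → 16000 → 20000 → 25600 → 32000 → 40000 → 51200 — 2 2/3 stops higher (brighter).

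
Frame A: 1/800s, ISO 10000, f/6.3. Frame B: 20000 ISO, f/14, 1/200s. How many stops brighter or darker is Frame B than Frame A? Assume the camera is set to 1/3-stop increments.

Aperture: f/6.3 → f/7.1 → f/8 → f/9 → f/10 → f/11 → f/13 → f/14 — 2 1/3 stops stopped down (darker).
Shutter speed: 1/800 → 1/640 → 1/500 → 1/400 → 1/320 → 1/250 → 1/200 — 2 stops slower (brighter).
ISO: 10000 → 12800 → 16000 → 20000 — 1 stop higher (brighter).
Net: −2 1/3 +2 +1 = +2/3 stops.

2/3 stop brighter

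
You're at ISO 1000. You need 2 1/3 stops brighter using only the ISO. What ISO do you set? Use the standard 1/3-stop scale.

ISO: 1000 → 1250 → 1600 → 2000 → 2500 → 3200 → 4000 → 5000 — 2 1/3 stops raised (brighter).

ISO 5000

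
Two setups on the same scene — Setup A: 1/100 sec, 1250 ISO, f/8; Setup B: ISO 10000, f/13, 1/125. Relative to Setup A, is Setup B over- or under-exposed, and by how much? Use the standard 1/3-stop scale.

1 1/3 stops brighter

Aperture: f/8 → f/9 → f/10 → f/11 → f/13 — 1 1/3 stops narrower (darker).
Shutter speed: 1/100 → 1/125 — 1/3 stop shorter (darker).
ISO: 1250 → 1600 → 2000 → 2500 → 3200 → 4000 → 5000 → 6400 → 8000 → 10000 — 3 stops higher (brighter).
Net: −1 1/3 −1/3 +3 = +1 1/3 stops.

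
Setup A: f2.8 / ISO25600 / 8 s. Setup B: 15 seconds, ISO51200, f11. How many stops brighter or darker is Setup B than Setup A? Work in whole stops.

Aperture: f/2.8 → f/4 → f/5.6 → f/8 → f/11 — 4 stops narrower (darker).
Shutter speed: 8 → 15 — 1 stop slower (brighter).
ISO: 25600 → 51200 — 1 stop raised (brighter).
Net: −4 +1 +1 = −2 stops.

2 stops darker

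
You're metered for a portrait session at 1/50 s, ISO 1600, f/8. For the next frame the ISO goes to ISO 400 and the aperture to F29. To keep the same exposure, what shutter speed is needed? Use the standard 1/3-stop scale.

1 s

ISO: 1600 → 1250 → 1000 → 800 → 640 → 500 → 400 — 2 stops dropped (darker).
Aperture: f/8 → f/9 → f/10 → f/11 → f/13 → f/14 → f/16 → f/18 → f/20 → f/22 → f/25 → f/29 — 3 2/3 stops stopped down (darker).
Net change so far: 5 2/3 stops darker. Offset with the shutter speed: 1/50 → 1/40 → 1/30 → 1/25 → 1/20 → 1/15 → 1/13 → 1/10 → 1/8 → 1/6 → 1/5 → 1/4 → 0.3 → 0.4 → 0.5 → 0.6 → 0.8 → 1.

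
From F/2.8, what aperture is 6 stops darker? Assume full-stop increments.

f/22

Aperture: f/2.8 → f/4 → f/5.6 → f/8 → f/11 → f/16 → f/22 — 6 stops stopped down (darker).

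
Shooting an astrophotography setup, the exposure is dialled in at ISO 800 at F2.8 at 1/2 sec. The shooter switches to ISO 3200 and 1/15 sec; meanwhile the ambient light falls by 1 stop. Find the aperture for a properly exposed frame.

Scene light: 1 stop darker.
ISO: 800 → 1600 → 3200 — 2 stops higher (brighter).
Shutter speed: 1/2 → 1/4 → 1/8 → 1/15 — 3 stops shorter (darker).
Net so far: 2 stops darker. Aperture: f/2.8 → f/2 → f/1.4.

f/1.4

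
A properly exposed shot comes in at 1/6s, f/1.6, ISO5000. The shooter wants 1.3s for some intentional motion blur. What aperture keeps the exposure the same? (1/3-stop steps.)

Shutter speed: 1/6 → 1/5 → 1/4 → 0.3 → 0.4 → 0.5 → 0.6 → 0.8 → 1 → 1.3 — 3 stops slower (brighter).
Need 3 stops darker from the aperture: f/1.6 → f/1.8 → f/2 → f/2.2 → f/2.5 → f/2.8 → f/3.2 → f/3.5 → f/4 → f/4.5.

f/4.5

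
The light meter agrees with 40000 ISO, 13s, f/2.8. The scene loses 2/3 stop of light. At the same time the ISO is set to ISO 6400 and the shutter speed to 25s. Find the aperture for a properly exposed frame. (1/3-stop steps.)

f/1.2

Scene light: 2/3 stop darker.
ISO: 40000 → 32000 → 25600 → 20000 → 16000 → 12800 → 10000 → 8000 → 6400 — 2 2/3 stops dropped (darker).
Shutter speed: 13 → 15 → 20 → 25 — 1 stop slower (brighter).
Net so far: 2 1/3 stops darker. Aperture: f/2.8 → f/2.5 → f/2.2 → f/2 → f/1.8 → f/1.6 → f/1.4 → f/1.2.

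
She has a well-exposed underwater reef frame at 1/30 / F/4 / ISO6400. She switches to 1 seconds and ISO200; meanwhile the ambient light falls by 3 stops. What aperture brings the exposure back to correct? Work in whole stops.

Scene light: 3 stops darker.
Shutter speed: 1/30 → 1/15 → 1/8 → 1/4 → 1/2 → 1 — 5 stops longer (brighter).
ISO: 6400 → 3200 → 1600 → 800 → 400 → 200 — 5 stops dropped (darker).
Net so far: 3 stops darker. Aperture: f/4 → f/2.8 → f/2 → f/1.4.

f/1.4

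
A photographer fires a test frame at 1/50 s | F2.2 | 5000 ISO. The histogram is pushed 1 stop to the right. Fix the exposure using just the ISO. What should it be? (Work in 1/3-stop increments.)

ISO 2500

Overexposed by 1 stop → need 1 stop darker.
ISO: 5000 → 4000 → 3200 → 2500.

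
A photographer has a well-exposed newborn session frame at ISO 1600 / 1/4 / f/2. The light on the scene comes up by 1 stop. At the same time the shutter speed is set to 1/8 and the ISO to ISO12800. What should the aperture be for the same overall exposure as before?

f/5.6

Scene light: 1 stop brighter.
Shutter speed: 1/4 → 1/8 — 1 stop shorter (darker).
ISO: 1600 → 3200 → 6400 → 12800 — 3 stops raised (brighter).
Net so far: 3 stops brighter. Aperture: f/2 → f/2.8 → f/4 → f/5.6.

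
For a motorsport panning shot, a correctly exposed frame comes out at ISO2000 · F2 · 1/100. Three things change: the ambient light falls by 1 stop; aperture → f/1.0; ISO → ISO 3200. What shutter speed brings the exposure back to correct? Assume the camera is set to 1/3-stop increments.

1/320s

Scene light: 1 stop darker.
Aperture: f/2 → f/1.8 → f/1.6 → f/1.4 → f/1.2 → f/1.1 → f/1.0 — 2 stops opened up (brighter).
ISO: 2000 → 2500 → 3200 — 2/3 stop higher (brighter).
Net so far: 1 2/3 stops brighter. Shutter speed: 1/100 → 1/125 → 1/160 → 1/200 → 1/250 → 1/320.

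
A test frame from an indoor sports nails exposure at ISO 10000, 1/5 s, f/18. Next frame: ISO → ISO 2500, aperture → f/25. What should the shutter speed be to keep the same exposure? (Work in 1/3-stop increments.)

ISO: 10000 → 8000 → 6400 → 5000 → 4000 → 3200 → 2500 — 2 stops dropped (darker).
Aperture: f/18 → f/20 → f/22 → f/25 — 1 stop stopped down (darker).
Net change so far: 3 stops darker. Offset with the shutter speed: 1/5 → 1/4 → 0.3 → 0.4 → 0.5 → 0.6 → 0.8 → 1 → 1.3 → 1.6.

1.6 s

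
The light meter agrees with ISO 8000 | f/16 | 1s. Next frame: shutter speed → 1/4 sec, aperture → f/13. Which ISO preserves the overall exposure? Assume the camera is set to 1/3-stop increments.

ISO 20000

Shutter speed: 1 → 0.8 → 0.6 → 0.5 → 0.4 → 0.3 → 1/4 — 2 stops faster (darker).
Aperture: f/16 → f/14 → f/13 — 2/3 stop opened up (brighter).
Net change so far: 1 1/3 stops darker. Offset with the ISO: 8000 → 10000 → 12800 → 16000 → 20000.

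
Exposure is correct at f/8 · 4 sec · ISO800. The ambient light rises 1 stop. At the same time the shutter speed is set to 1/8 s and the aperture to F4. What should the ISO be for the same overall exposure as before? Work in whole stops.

ISO 3200

Scene light: 1 stop brighter.
Shutter speed: 4 → 2 → 1 → 1/2 → 1/4 → 1/8 — 5 stops shorter (darker).
Aperture: f/8 → f/5.6 → f/4 — 2 stops wider (brighter).
Net so far: 2 stops darker. ISO: 800 → 1600 → 3200.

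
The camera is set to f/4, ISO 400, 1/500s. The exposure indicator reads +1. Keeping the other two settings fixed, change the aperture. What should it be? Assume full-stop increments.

f/5.6

Overexposed by 1 stop → need 1 stop darker.
Aperture: f/4 → f/5.6.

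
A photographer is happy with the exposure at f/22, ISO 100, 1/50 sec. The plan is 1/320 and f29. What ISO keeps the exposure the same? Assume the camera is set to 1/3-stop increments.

ISO 1000

Shutter speed: 1/50 → 1/60 → 1/80 → 1/100 → 1/125 → 1/160 → 1/200 → 1/250 → 1/320 — 2 2/3 stops faster (darker).
Aperture: f/22 → f/25 → f/29 — 2/3 stop smaller aperture (darker).
Net change so far: 3 1/3 stops darker. Offset with the ISO: 100 → 125 → 160 → 200 → 250 → 320 → 400 → 500 → 640 → 800 → 1000.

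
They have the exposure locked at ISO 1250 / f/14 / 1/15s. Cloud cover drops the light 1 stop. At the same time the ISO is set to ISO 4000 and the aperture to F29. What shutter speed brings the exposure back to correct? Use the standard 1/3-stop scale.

Scene light: 1 stop darker.
ISO: 1250 → 1600 → 2000 → 2500 → 3200 → 4000 — 1 2/3 stops raised (brighter).
Aperture: f/14 → f/16 → f/18 → f/20 → f/22 → f/25 → f/29 — 2 stops smaller aperture (darker).
Net so far: 1 1/3 stops darker. Shutter speed: 1/15 → 1/13 → 1/10 → 1/8 → 1/6.

1/6s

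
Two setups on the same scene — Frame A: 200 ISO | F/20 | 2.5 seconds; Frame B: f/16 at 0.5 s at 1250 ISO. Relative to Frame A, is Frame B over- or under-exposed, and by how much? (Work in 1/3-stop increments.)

1 stop brighter

Aperture: f/20 → f/18 → f/16 — 2/3 stop larger aperture (brighter).
Shutter speed: 2.5 → 2 → 1.6 → 1.3 → 1 → 0.8 → 0.6 → 0.5 — 2 1/3 stops shorter (darker).
ISO: 200 → 250 → 320 → 400 → 500 → 640 → 800 → 1000 → 1250 — 2 2/3 stops raised (brighter).
Net: +2/3 −2 1/3 +2 2/3 = +1 stop.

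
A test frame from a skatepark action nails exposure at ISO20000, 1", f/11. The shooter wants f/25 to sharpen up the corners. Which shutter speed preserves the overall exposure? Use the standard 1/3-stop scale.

Aperture: f/11 → f/13 → f/14 → f/16 → f/18 → f/20 → f/22 → f/25 — 2 1/3 stops smaller aperture (darker).
Need 2 1/3 stops brighter from the shutter speed: 1 → 1.3 → 1.6 → 2 → 2.5 → 3.2 → 4 → 5.

5 s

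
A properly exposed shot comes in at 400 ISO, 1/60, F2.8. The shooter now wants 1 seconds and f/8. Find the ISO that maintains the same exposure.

Shutter speed: 1/60 → 1/30 → 1/15 → 1/8 → 1/4 → 1/2 → 1 — 6 stops longer (brighter).
Aperture: f/2.8 → f/4 → f/5.6 → f/8 — 3 stops smaller aperture (darker).
Net change so far: 3 stops brighter. Offset with the ISO: 400 → 200 → 100 → 50.

ISO 50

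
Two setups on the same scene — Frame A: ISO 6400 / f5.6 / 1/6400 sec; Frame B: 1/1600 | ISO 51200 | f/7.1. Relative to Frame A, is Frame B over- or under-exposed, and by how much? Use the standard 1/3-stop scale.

4 1/3 stops brighter

Aperture: f/5.6 → f/6.3 → f/7.1 — 2/3 stop stopped down (darker).
Shutter speed: 1/6400 → 1/5000 → 1/4000 → 1/3200 → 1/2500 → 1/2000 → 1/1600 — 2 stops slower (brighter).
ISO: 6400 → 8000 → 10000 → 12800 → 16000 → 20000 → 25600 → 32000 → 40000 → 51200 — 3 stops higher (brighter).
Net: −2/3 +2 +3 = +4 1/3 stops.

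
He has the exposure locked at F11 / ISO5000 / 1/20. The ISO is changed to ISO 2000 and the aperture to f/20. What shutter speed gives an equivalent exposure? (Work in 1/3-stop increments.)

ISO: 5000 → 4000 → 3200 → 2500 → 2000 — 1 1/3 stops lower (darker).
Aperture: f/11 → f/13 → f/14 → f/16 → f/18 → f/20 — 1 2/3 stops stopped down (darker).
Net change so far: 3 stops darker. Offset with the shutter speed: 1/20 → 1/15 → 1/13 → 1/10 → 1/8 → 1/6 → 1/5 → 1/4 → 0.3 → 0.4.

0.4 s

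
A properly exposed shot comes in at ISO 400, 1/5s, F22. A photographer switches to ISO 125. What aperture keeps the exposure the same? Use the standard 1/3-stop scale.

f/13

ISO: 400 → 320 → 250 → 200 → 160 → 125 — 1 2/3 stops lower (darker).
Need 1 2/3 stops brighter from the aperture: f/22 → f/20 → f/18 → f/16 → f/14 → f/13.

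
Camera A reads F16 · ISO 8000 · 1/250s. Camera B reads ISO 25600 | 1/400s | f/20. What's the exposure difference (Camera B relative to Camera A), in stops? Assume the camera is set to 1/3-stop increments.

Aperture: f/16 → f/18 → f/20 — 2/3 stop stopped down (darker).
Shutter speed: 1/250 → 1/320 → 1/400 — 2/3 stop shorter (darker).
ISO: 8000 → 10000 → 12800 → 16000 → 20000 → 25600 — 1 2/3 stops higher (brighter).
Net: −2/3 −2/3 +1 2/3 = +1/3 stops.

1/3 stop brighter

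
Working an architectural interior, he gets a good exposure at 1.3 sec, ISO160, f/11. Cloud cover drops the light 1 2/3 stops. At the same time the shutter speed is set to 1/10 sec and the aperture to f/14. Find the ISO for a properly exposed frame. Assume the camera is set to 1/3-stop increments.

Scene light: 1 2/3 stops darker.
Shutter speed: 1.3 → 1 → 0.8 → 0.6 → 0.5 → 0.4 → 0.3 → 1/4 → 1/5 → 1/6 → 1/8 → 1/10 — 3 2/3 stops faster (darker).
Aperture: f/11 → f/13 → f/14 — 2/3 stop smaller aperture (darker).
Net so far: 6 stops darker. ISO: 160 → 200 → 250 → 320 → 400 → 500 → 640 → 800 → 1000 → 1250 → 1600 → 2000 → 2500 → 3200 → 4000 → 5000 → 6400 → 8000 → 10000.

ISO 10000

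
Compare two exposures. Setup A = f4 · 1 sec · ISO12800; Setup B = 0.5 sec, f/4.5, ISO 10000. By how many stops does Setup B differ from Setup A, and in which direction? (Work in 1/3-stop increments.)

1 2/3 stops darker

Aperture: f/4 → f/4.5 — 1/3 stop stopped down (darker).
Shutter speed: 1 → 0.8 → 0.6 → 0.5 — 1 stop shorter (darker).
ISO: 12800 → 10000 — 1/3 stop dropped (darker).
Net: −1/3 −1 −1/3 = −1 2/3 stops.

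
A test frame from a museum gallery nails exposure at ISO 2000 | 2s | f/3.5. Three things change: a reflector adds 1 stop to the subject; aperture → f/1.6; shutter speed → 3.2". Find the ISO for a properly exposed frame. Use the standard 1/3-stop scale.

Scene light: 1 stop brighter.
Aperture: f/3.5 → f/3.2 → f/2.8 → f/2.5 → f/2.2 → f/2 → f/1.8 → f/1.6 — 2 1/3 stops wider (brighter).
Shutter speed: 2 → 2.5 → 3.2 — 2/3 stop longer (brighter).
Net so far: 4 stops brighter. ISO: 2000 → 1600 → 1250 → 1000 → 800 → 640 → 500 → 400 → 320 → 250 → 200 → 160 → 125.

ISO 125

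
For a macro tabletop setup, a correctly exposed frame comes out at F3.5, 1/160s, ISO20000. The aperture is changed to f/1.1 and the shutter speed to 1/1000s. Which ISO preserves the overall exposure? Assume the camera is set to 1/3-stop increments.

Aperture: f/3.5 → f/3.2 → f/2.8 → f/2.5 → f/2.2 → f/2 → f/1.8 → f/1.6 → f/1.4 → f/1.2 → f/1.1 — 3 1/3 stops wider (brighter).
Shutter speed: 1/160 → 1/200 → 1/250 → 1/320 → 1/400 → 1/500 → 1/640 → 1/800 → 1/1000 — 2 2/3 stops faster (darker).
Net change so far: 2/3 stop brighter. Offset with the ISO: 20000 → 16000 → 12800.

ISO 12800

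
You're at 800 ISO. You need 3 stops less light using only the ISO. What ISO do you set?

ISO 100

ISO: 800 → 400 → 200 → 100 — 3 stops dropped (darker).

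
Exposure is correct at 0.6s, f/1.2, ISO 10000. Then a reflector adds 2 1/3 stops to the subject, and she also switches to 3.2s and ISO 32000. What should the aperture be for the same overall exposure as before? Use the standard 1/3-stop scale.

Scene light: 2 1/3 stops brighter.
Shutter speed: 0.6 → 0.8 → 1 → 1.3 → 1.6 → 2 → 2.5 → 3.2 — 2 1/3 stops longer (brighter).
ISO: 10000 → 12800 → 16000 → 20000 → 25600 → 32000 — 1 2/3 stops raised (brighter).
Net so far: 6 1/3 stops brighter. Aperture: f/1.2 → f/1.4 → f/1.6 → f/1.8 → f/2 → f/2.2 → f/2.5 → f/2.8 → f/3.2 → f/3.5 → f/4 → f/4.5 → f/5 → f/5.6 → f/6.3 → f/7.1 → f/8 → f/9 → f/10 → f/11.

f/11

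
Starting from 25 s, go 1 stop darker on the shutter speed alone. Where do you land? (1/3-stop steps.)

Shutter speed: 25 → 20 → 15 → 13 — 1 stop faster (darker).

13 s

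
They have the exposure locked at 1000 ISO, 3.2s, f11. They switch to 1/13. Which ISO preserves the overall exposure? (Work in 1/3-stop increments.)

ISO 40000

Shutter speed: 3.2 → 2.5 → 2 → 1.6 → 1.3 → 1 → 0.8 → 0.6 → 0.5 → 0.4 → 0.3 → 1/4 → 1/5 → 1/6 → 1/8 → 1/10 → 1/13 — 5 1/3 stops shorter (darker).
Need 5 1/3 stops brighter from the ISO: 1000 → 1250 → 1600 → 2000 → 2500 → 3200 → 4000 → 5000 → 6400 → 8000 → 10000 → 12800 → 16000 → 20000 → 25600 → 32000 → 40000.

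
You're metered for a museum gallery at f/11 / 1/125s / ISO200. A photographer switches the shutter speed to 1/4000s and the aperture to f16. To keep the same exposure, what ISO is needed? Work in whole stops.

ISO 12800

Shutter speed: 1/125 → 1/250 → 1/500 → 1/1000 → 1/2000 → 1/4000 — 5 stops shorter (darker).
Aperture: f/11 → f/16 — 1 stop smaller aperture (darker).
Net change so far: 6 stops darker. Offset with the ISO: 200 → 400 → 800 → 1600 → 3200 → 6400 → 12800.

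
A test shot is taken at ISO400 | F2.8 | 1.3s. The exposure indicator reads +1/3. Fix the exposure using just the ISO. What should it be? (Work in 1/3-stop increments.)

ISO 320

Overexposed by 1/3 stop → need 1/3 stop darker.
ISO: 400 → 320.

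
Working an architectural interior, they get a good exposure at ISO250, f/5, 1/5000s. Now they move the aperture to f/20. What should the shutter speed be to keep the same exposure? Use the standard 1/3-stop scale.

1/320s

Aperture: f/5 → f/5.6 → f/6.3 → f/7.1 → f/8 → f/9 → f/10 → f/11 → f/13 → f/14 → f/16 → f/18 → f/20 — 4 stops stopped down (darker).
Need 4 stops brighter from the shutter speed: 1/5000 → 1/4000 → 1/3200 → 1/2500 → 1/2000 → 1/1600 → 1/1250 → 1/1000 → 1/800 → 1/640 → 1/500 → 1/400 → 1/320.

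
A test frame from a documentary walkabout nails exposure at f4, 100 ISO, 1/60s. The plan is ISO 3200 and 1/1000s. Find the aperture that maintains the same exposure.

ISO: 100 → 200 → 400 → 800 → 1600 → 3200 — 5 stops higher (brighter).
Shutter speed: 1/60 → 1/125 → 1/250 → 1/500 → 1/1000 — 4 stops shorter (darker).
Net change so far: 1 stop brighter. Offset with the aperture: f/4 → f/5.6.

f/5.6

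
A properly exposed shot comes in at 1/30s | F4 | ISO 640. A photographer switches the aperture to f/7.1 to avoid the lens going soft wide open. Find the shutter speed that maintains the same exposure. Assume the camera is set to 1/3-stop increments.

1/10s

Aperture: f/4 → f/4.5 → f/5 → f/5.6 → f/6.3 → f/7.1 — 1 2/3 stops narrower (darker).
Need 1 2/3 stops brighter from the shutter speed: 1/30 → 1/25 → 1/20 → 1/15 → 1/13 → 1/10.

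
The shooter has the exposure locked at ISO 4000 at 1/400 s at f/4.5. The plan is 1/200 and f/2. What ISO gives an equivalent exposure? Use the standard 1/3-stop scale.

Shutter speed: 1/400 → 1/320 → 1/250 → 1/200 — 1 stop slower (brighter).
Aperture: f/4.5 → f/4 → f/3.5 → f/3.2 → f/2.8 → f/2.5 → f/2.2 → f/2 — 2 1/3 stops wider (brighter).
Net change so far: 3 1/3 stops brighter. Offset with the ISO: 4000 → 3200 → 2500 → 2000 → 1600 → 1250 → 1000 → 800 → 640 → 500 → 400.

ISO 400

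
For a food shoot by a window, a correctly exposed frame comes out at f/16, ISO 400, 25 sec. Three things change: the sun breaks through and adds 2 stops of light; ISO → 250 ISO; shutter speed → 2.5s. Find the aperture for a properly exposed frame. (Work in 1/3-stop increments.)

f/8

Scene light: 2 stops brighter.
ISO: 400 → 320 → 250 — 2/3 stop lower (darker).
Shutter speed: 25 → 20 → 15 → 13 → 10 → 8 → 6 → 5 → 4 → 3.2 → 2.5 — 3 1/3 stops shorter (darker).
Net so far: 2 stops darker. Aperture: f/16 → f/14 → f/13 → f/11 → f/10 → f/9 → f/8.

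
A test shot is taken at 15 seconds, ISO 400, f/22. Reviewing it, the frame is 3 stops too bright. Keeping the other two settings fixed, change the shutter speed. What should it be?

Overexposed by 3 stops → need 3 stops darker.
Shutter speed: 15 → 8 → 4 → 2.

2 s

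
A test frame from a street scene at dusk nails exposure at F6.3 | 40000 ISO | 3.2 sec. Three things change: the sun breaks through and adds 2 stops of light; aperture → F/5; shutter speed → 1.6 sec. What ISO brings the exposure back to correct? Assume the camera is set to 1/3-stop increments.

ISO 12800

Scene light: 2 stops brighter.
Aperture: f/6.3 → f/5.6 → f/5 — 2/3 stop larger aperture (brighter).
Shutter speed: 3.2 → 2.5 → 2 → 1.6 — 1 stop faster (darker).
Net so far: 1 2/3 stops brighter. ISO: 40000 → 32000 → 25600 → 20000 → 16000 → 12800.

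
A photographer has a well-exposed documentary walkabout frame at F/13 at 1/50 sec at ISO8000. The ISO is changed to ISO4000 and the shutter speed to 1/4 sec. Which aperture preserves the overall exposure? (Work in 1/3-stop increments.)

f/32

ISO: 8000 → 6400 → 5000 → 4000 — 1 stop dropped (darker).
Shutter speed: 1/50 → 1/40 → 1/30 → 1/25 → 1/20 → 1/15 → 1/13 → 1/10 → 1/8 → 1/6 → 1/5 → 1/4 — 3 2/3 stops slower (brighter).
Net change so far: 2 2/3 stops brighter. Offset with the aperture: f/13 → f/14 → f/16 → f/18 → f/20 → f/22 → f/25 → f/29 → f/32.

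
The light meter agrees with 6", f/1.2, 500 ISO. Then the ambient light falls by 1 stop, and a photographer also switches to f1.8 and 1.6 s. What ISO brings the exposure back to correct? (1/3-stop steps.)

ISO 8000

Scene light: 1 stop darker.
Aperture: f/1.2 → f/1.4 → f/1.6 → f/1.8 — 1 stop smaller aperture (darker).
Shutter speed: 6 → 5 → 4 → 3.2 → 2.5 → 2 → 1.6 — 2 stops faster (darker).
Net so far: 4 stops darker. ISO: 500 → 640 → 800 → 1000 → 1250 → 1600 → 2000 → 2500 → 3200 → 4000 → 5000 → 6400 → 8000.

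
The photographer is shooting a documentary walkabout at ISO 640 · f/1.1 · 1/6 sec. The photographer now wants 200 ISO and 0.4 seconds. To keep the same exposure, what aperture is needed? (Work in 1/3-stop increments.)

f/1.0

ISO: 640 → 500 → 400 → 320 → 250 → 200 — 1 2/3 stops dropped (darker).
Shutter speed: 1/6 → 1/5 → 1/4 → 0.3 → 0.4 — 1 1/3 stops longer (brighter).
Net change so far: 1/3 stop darker. Offset with the aperture: f/1.1 → f/1.0.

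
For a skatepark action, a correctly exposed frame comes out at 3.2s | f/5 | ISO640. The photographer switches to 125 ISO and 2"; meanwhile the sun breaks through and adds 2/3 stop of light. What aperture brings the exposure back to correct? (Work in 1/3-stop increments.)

Scene light: 2/3 stop brighter.
ISO: 640 → 500 → 400 → 320 → 250 → 200 → 160 → 125 — 2 1/3 stops lower (darker).
Shutter speed: 3.2 → 2.5 → 2 — 2/3 stop shorter (darker).
Net so far: 2 1/3 stops darker. Aperture: f/5 → f/4.5 → f/4 → f/3.5 → f/3.2 → f/2.8 → f/2.5 → f/2.2.

f/2.2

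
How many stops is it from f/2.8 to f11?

f/2.8 → f/4 → f/5.6 → f/8 → f/11 — count the steps: 4 stops.

4 stops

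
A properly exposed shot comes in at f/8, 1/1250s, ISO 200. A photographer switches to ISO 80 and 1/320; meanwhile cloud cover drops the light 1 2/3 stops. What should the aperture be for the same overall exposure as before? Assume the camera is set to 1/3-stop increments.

Scene light: 1 2/3 stops darker.
ISO: 200 → 160 → 125 → 100 → 80 — 1 1/3 stops lower (darker).
Shutter speed: 1/1250 → 1/1000 → 1/800 → 1/640 → 1/500 → 1/400 → 1/320 — 2 stops slower (brighter).
Net so far: 1 stop darker. Aperture: f/8 → f/7.1 → f/6.3 → f/5.6.

f/5.6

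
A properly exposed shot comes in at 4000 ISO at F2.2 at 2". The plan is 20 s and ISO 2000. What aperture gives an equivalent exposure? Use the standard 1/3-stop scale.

f/5

Shutter speed: 2 → 2.5 → 3.2 → 4 → 5 → 6 → 8 → 10 → 13 → 15 → 20 — 3 1/3 stops slower (brighter).
ISO: 4000 → 3200 → 2500 → 2000 — 1 stop dropped (darker).
Net change so far: 2 1/3 stops brighter. Offset with the aperture: f/2.2 → f/2.5 → f/2.8 → f/3.2 → f/3.5 → f/4 → f/4.5 → f/5.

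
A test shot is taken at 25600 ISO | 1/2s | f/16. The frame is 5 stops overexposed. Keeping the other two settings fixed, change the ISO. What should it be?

Overexposed by 5 stops → need 5 stops darker.
ISO: 25600 → 12800 → 6400 → 3200 → 1600 → 800.

ISO 800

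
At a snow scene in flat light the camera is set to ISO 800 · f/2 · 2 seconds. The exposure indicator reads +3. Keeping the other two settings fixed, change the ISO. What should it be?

ISO 100

Overexposed by 3 stops → need 3 stops darker.
ISO: 800 → 400 → 200 → 100.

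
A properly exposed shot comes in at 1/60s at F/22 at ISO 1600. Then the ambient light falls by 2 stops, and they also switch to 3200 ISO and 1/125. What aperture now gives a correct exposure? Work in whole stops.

f/11

Scene light: 2 stops darker.
ISO: 1600 → 3200 — 1 stop raised (brighter).
Shutter speed: 1/60 → 1/125 — 1 stop faster (darker).
Net so far: 2 stops darker. Aperture: f/22 → f/16 → f/11.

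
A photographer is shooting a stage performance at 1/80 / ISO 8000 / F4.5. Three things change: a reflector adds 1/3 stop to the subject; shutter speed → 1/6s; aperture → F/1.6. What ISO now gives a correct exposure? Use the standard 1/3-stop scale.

Scene light: 1/3 stop brighter.
Shutter speed: 1/80 → 1/60 → 1/50 → 1/40 → 1/30 → 1/25 → 1/20 → 1/15 → 1/13 → 1/10 → 1/8 → 1/6 — 3 2/3 stops slower (brighter).
Aperture: f/4.5 → f/4 → f/3.5 → f/3.2 → f/2.8 → f/2.5 → f/2.2 → f/2 → f/1.8 → f/1.6 — 3 stops wider (brighter).
Net so far: 7 stops brighter. ISO: 8000 → 6400 → 5000 → 4000 → 3200 → 2500 → 2000 → 1600 → 1250 → 1000 → 800 → 640 → 500 → 400 → 320 → 250 → 200 → 160 → 125 → 100 → 80 → 64.

ISO 64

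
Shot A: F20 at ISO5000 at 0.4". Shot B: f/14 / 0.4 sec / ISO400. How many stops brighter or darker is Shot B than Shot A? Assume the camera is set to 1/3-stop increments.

Aperture: f/20 → f/18 → f/16 → f/14 — 1 stop wider (brighter).
Shutter speed: unchanged.
ISO: 5000 → 4000 → 3200 → 2500 → 2000 → 1600 → 1250 → 1000 → 800 → 640 → 500 → 400 — 3 2/3 stops lower (darker).
Net: +1 −3 2/3 = −2 2/3 stops.

2 2/3 stops darker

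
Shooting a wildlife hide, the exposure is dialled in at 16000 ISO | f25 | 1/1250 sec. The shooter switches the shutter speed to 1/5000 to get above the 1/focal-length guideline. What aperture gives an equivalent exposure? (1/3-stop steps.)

f/13

Shutter speed: 1/1250 → 1/1600 → 1/2000 → 1/2500 → 1/3200 → 1/4000 → 1/5000 — 2 stops shorter (darker).
Need 2 stops brighter from the aperture: f/25 → f/22 → f/20 → f/18 → f/16 → f/14 → f/13.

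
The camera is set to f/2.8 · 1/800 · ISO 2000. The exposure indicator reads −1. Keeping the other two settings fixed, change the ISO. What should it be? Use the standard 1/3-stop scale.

ISO 4000

Underexposed by 1 stop → need 1 stop brighter.
ISO: 2000 → 2500 → 3200 → 4000.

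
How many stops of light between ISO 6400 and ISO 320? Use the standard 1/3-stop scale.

6400 → 5000 → 4000 → 3200 → 2500 → 2000 → 1600 → 1250 → 1000 → 800 → 640 → 500 → 400 → 320 — count the steps: 13 third-stops = 4 1/3 stops.

4 1/3 stops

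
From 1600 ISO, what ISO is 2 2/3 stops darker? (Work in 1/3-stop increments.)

ISO: 1600 → 1250 → 1000 → 800 → 640 → 500 → 400 → 320 → 250 — 2 2/3 stops dropped (darker).

ISO 250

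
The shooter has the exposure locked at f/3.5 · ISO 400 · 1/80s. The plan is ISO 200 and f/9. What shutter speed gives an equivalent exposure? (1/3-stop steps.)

1/6s

ISO: 400 → 320 → 250 → 200 — 1 stop dropped (darker).
Aperture: f/3.5 → f/4 → f/4.5 → f/5 → f/5.6 → f/6.3 → f/7.1 → f/8 → f/9 — 2 2/3 stops narrower (darker).
Net change so far: 3 2/3 stops darker. Offset with the shutter speed: 1/80 → 1/60 → 1/50 → 1/40 → 1/30 → 1/25 → 1/20 → 1/15 → 1/13 → 1/10 → 1/8 → 1/6.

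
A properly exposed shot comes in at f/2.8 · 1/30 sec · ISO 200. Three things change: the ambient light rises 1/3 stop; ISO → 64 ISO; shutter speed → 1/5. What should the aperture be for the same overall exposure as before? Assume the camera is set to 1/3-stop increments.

f/4.5

Scene light: 1/3 stop brighter.
ISO: 200 → 160 → 125 → 100 → 80 → 64 — 1 2/3 stops dropped (darker).
Shutter speed: 1/30 → 1/25 → 1/20 → 1/15 → 1/13 → 1/10 → 1/8 → 1/6 → 1/5 — 2 2/3 stops longer (brighter).
Net so far: 1 1/3 stops brighter. Aperture: f/2.8 → f/3.2 → f/3.5 → f/4 → f/4.5.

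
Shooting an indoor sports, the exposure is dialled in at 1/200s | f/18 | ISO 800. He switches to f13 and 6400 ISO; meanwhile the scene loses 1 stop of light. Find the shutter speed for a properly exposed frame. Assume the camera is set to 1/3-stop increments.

1/1600s

Scene light: 1 stop darker.
Aperture: f/18 → f/16 → f/14 → f/13 — 1 stop wider (brighter).
ISO: 800 → 1000 → 1250 → 1600 → 2000 → 2500 → 3200 → 4000 → 5000 → 6400 — 3 stops raised (brighter).
Net so far: 3 stops brighter. Shutter speed: 1/200 → 1/250 → 1/320 → 1/400 → 1/500 → 1/640 → 1/800 → 1/1000 → 1/1250 → 1/1600.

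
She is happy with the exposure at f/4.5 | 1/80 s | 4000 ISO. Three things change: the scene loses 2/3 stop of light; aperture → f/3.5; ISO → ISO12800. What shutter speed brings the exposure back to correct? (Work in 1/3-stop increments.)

1/250s

Scene light: 2/3 stop darker.
Aperture: f/4.5 → f/4 → f/3.5 — 2/3 stop larger aperture (brighter).
ISO: 4000 → 5000 → 6400 → 8000 → 10000 → 12800 — 1 2/3 stops higher (brighter).
Net so far: 1 2/3 stops brighter. Shutter speed: 1/80 → 1/100 → 1/125 → 1/160 → 1/200 → 1/250.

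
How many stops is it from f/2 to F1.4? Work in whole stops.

1 stop

f/2 → f/1.4 — count the steps: 1 stop.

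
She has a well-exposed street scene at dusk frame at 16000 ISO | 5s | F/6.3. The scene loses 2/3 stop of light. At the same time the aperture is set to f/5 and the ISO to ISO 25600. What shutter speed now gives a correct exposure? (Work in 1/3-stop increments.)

3.2 s

Scene light: 2/3 stop darker.
Aperture: f/6.3 → f/5.6 → f/5 — 2/3 stop larger aperture (brighter).
ISO: 16000 → 20000 → 25600 — 2/3 stop raised (brighter).
Net so far: 2/3 stop brighter. Shutter speed: 5 → 4 → 3.2.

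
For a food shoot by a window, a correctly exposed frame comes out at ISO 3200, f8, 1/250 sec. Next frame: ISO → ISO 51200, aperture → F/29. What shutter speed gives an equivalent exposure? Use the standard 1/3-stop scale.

1/320s

ISO: 3200 → 4000 → 5000 → 6400 → 8000 → 10000 → 12800 → 16000 → 20000 → 25600 → 32000 → 40000 → 51200 — 4 stops raised (brighter).
Aperture: f/8 → f/9 → f/10 → f/11 → f/13 → f/14 → f/16 → f/18 → f/20 → f/22 → f/25 → f/29 — 3 2/3 stops stopped down (darker).
Net change so far: 1/3 stop brighter. Offset with the shutter speed: 1/250 → 1/320.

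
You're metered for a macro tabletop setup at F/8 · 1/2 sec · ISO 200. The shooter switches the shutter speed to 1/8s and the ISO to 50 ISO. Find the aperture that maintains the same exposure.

f/2

Shutter speed: 1/2 → 1/4 → 1/8 — 2 stops shorter (darker).
ISO: 200 → 100 → 50 — 2 stops dropped (darker).
Net change so far: 4 stops darker. Offset with the aperture: f/8 → f/5.6 → f/4 → f/2.8 → f/2.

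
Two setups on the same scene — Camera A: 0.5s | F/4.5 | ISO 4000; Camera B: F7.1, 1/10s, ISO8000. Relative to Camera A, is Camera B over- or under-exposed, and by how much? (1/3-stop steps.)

Aperture: f/4.5 → f/5 → f/5.6 → f/6.3 → f/7.1 — 1 1/3 stops stopped down (darker).
Shutter speed: 0.5 → 0.4 → 0.3 → 1/4 → 1/5 → 1/6 → 1/8 → 1/10 — 2 1/3 stops shorter (darker).
ISO: 4000 → 5000 → 6400 → 8000 — 1 stop raised (brighter).
Net: −1 1/3 −2 1/3 +1 = −2 2/3 stops.

2 2/3 stops darker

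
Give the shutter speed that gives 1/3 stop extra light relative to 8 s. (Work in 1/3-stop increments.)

10 s

Shutter speed: 8 → 10 — 1/3 stop slower (brighter).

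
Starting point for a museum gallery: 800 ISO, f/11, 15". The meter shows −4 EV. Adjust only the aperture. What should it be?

f/2.8

Underexposed by 4 stops → need 4 stops brighter.
Aperture: f/11 → f/8 → f/5.6 → f/4 → f/2.8.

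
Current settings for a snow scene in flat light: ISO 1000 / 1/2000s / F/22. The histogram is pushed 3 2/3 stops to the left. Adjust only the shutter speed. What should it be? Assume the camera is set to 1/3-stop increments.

1/160s

Underexposed by 3 2/3 stops → need 3 2/3 stops brighter.
Shutter speed: 1/2000 → 1/1600 → 1/1250 → 1/1000 → 1/800 → 1/640 → 1/500 → 1/400 → 1/320 → 1/250 → 1/200 → 1/160.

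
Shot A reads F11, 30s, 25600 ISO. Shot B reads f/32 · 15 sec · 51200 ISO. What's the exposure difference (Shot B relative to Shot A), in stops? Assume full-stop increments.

3 stops darker

Aperture: f/11 → f/16 → f/22 → f/32 — 3 stops smaller aperture (darker).
Shutter speed: 30 → 15 — 1 stop shorter (darker).
ISO: 25600 → 51200 — 1 stop raised (brighter).
Net: −3 −1 +1 = −3 stops.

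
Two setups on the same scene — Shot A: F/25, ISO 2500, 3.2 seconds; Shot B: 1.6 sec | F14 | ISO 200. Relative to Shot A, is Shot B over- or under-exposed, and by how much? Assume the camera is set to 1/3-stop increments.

Aperture: f/25 → f/22 → f/20 → f/18 → f/16 → f/14 — 1 2/3 stops larger aperture (brighter).
Shutter speed: 3.2 → 2.5 → 2 → 1.6 — 1 stop shorter (darker).
ISO: 2500 → 2000 → 1600 → 1250 → 1000 → 800 → 640 → 500 → 400 → 320 → 250 → 200 — 3 2/3 stops dropped (darker).
Net: +1 2/3 −1 −3 2/3 = −3 stops.

3 stops darker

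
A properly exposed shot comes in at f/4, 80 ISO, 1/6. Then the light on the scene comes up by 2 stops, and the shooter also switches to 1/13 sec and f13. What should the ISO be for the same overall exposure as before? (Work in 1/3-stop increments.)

ISO 400

Scene light: 2 stops brighter.
Shutter speed: 1/6 → 1/8 → 1/10 → 1/13 — 1 stop shorter (darker).
Aperture: f/4 → f/4.5 → f/5 → f/5.6 → f/6.3 → f/7.1 → f/8 → f/9 → f/10 → f/11 → f/13 — 3 1/3 stops narrower (darker).
Net so far: 2 1/3 stops darker. ISO: 80 → 100 → 125 → 160 → 200 → 250 → 320 → 400.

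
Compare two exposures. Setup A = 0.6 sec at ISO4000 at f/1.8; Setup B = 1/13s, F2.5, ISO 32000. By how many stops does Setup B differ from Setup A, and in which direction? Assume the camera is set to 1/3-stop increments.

1 stop darker

Aperture: f/1.8 → f/2 → f/2.2 → f/2.5 — 1 stop smaller aperture (darker).
Shutter speed: 0.6 → 0.5 → 0.4 → 0.3 → 1/4 → 1/5 → 1/6 → 1/8 → 1/10 → 1/13 — 3 stops faster (darker).
ISO: 4000 → 5000 → 6400 → 8000 → 10000 → 12800 → 16000 → 20000 → 25600 → 32000 — 3 stops raised (brighter).
Net: −1 −3 +3 = −1 stop.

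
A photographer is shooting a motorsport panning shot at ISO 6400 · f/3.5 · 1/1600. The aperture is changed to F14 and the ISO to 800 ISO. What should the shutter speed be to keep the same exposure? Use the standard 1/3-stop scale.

Aperture: f/3.5 → f/4 → f/4.5 → f/5 → f/5.6 → f/6.3 → f/7.1 → f/8 → f/9 → f/10 → f/11 → f/13 → f/14 — 4 stops stopped down (darker).
ISO: 6400 → 5000 → 4000 → 3200 → 2500 → 2000 → 1600 → 1250 → 1000 → 800 — 3 stops dropped (darker).
Net change so far: 7 stops darker. Offset with the shutter speed: 1/1600 → 1/1250 → 1/1000 → 1/800 → 1/640 → 1/500 → 1/400 → 1/320 → 1/250 → 1/200 → 1/160 → 1/125 → 1/100 → 1/80 → 1/60 → 1/50 → 1/40 → 1/30 → 1/25 → 1/20 → 1/15 → 1/13.

1/13s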